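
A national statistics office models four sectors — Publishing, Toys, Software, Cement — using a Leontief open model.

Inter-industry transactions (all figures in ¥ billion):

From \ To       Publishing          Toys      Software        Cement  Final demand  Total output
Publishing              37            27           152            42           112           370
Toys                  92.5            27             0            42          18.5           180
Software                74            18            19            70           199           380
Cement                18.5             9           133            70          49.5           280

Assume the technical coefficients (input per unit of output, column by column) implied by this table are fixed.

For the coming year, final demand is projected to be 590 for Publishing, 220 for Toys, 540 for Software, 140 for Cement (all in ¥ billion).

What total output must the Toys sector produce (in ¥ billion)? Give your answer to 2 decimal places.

Technical coefficients a_ij = z_ij / X_j:
  a_11 = 37/370 = 0.10, a_21 = 92.5/370 = 0.25, a_31 = 74/370 = 0.20, a_41 = 18.5/370 = 0.05
  a_12 = 27/180 = 0.15, a_22 = 27/180 = 0.15, a_32 = 18/180 = 0.10, a_42 = 9/180 = 0.05
  a_13 = 152/380 = 0.40, a_23 = 0/380 = 0.00, a_33 = 19/380 = 0.05, a_43 = 133/380 = 0.35
  a_14 = 42/280 = 0.15, a_24 = 42/280 = 0.15, a_34 = 70/280 = 0.25, a_44 = 70/280 = 0.25
I − A =
  [   0.90    -0.15    -0.40    -0.15]
  [  -0.25     0.85     0.00    -0.15]
  [  -0.20    -0.10     0.95    -0.25]
  [  -0.05    -0.05    -0.35     0.75]
Compute the cofactors C_ij = (−1)^(i+j)·(3×3 minor ij) of I−A; the adjugate is their transpose:
adj(I−A) = Cᵀ =
  [ 0.518875   0.141125   0.304500   0.233500]
  [ 0.173875   0.479875   0.138375   0.176875]
  [ 0.159250   0.103875   0.529500   0.229125]
  [ 0.120500   0.089875   0.276625   0.613125]
det(I−A) = Σ_j (I−A)_1j·C_1j = (0.90)(0.518875) + (-0.15)(0.173875) + (-0.40)(0.159250) + (-0.15)(0.120500) = 0.35913125
(I − A)⁻¹ = adj(I−A) / det(I−A) ≈
  [   1.4448     0.3930     0.8479     0.6502]
  [   0.4842     1.3362     0.3853     0.4925]
  [   0.4434     0.2892     1.4744     0.6380]
  [   0.3355     0.2503     0.7703     1.7072]
x = (I − A)⁻¹ d = adj(I−A)·d / det(I−A), with det(I−A) = 0.35913125:
  x_1 = (0.518875·590 + 0.141125·220 + 0.304500·540 + 0.233500·140) / 0.35913125 = 534.30375 / 0.35913125 ≈ 1487.77
  x_2 = (0.173875·590 + 0.479875·220 + 0.138375·540 + 0.176875·140) / 0.35913125 = 307.64375 / 0.35913125 ≈ 856.63
  x_3 = (0.159250·590 + 0.103875·220 + 0.529500·540 + 0.229125·140) / 0.35913125 = 434.8175 / 0.35913125 ≈ 1210.75
  x_4 = (0.120500·590 + 0.089875·220 + 0.276625·540 + 0.613125·140) / 0.35913125 = 326.0825 / 0.35913125 ≈ 907.98

x_2 = 856.63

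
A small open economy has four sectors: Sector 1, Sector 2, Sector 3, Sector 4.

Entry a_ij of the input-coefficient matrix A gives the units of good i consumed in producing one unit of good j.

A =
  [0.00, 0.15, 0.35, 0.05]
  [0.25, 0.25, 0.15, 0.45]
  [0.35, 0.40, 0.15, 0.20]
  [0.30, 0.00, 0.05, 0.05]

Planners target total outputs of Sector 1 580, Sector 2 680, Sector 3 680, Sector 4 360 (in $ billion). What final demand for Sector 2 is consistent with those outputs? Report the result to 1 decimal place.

d_2 = 101.0

I − A =
  [   1.00    -0.15    -0.35    -0.05]
  [  -0.25     0.75    -0.15    -0.45]
  [  -0.35    -0.40     0.85    -0.20]
  [  -0.30     0.00    -0.05     0.95]
d = (I − A) x:
  d_1 = (+1.00)·580 + (-0.15)·680 + (-0.35)·680 + (-0.05)·360 = 222.0
  d_2 = (-0.25)·580 + (+0.75)·680 + (-0.15)·680 + (-0.45)·360 = 101.0
  d_3 = (-0.35)·580 + (-0.40)·680 + (+0.85)·680 + (-0.20)·360 = 31.0
  d_4 = (-0.30)·580 + (+0.00)·680 + (-0.05)·680 + (+0.95)·360 = 134.0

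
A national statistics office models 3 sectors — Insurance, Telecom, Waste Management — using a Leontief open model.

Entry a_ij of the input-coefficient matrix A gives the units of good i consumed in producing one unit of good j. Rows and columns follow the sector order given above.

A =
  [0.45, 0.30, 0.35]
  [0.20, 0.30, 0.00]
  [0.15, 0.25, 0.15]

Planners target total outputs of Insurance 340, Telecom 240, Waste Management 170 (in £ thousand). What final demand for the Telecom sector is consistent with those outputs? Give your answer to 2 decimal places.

d_2 = 100.00

I − A =
  [   0.55    -0.30    -0.35]
  [  -0.20     0.70     0.00]
  [  -0.15    -0.25     0.85]
d = (I − A) x:
  d_1 = (+0.55)·340 + (-0.30)·240 + (-0.35)·170 = 55.50
  d_2 = (-0.20)·340 + (+0.70)·240 + (+0.00)·170 = 100.00
  d_3 = (-0.15)·340 + (-0.25)·240 + (+0.85)·170 = 33.50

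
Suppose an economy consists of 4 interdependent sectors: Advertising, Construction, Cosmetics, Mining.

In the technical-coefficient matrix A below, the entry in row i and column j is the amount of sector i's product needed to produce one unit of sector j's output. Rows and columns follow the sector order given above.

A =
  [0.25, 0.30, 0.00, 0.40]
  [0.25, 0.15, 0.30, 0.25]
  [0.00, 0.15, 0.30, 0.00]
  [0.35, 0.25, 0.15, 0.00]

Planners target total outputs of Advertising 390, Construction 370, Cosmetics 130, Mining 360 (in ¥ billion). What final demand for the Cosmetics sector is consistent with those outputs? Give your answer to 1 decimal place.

I − A =
  [   0.75    -0.30     0.00    -0.40]
  [  -0.25     0.85    -0.30    -0.25]
  [   0.00    -0.15     0.70     0.00]
  [  -0.35    -0.25    -0.15     1.00]
d = (I − A) x:
  d_1 = (+0.75)·390 + (-0.30)·370 + (+0.00)·130 + (-0.40)·360 = 37.5
  d_2 = (-0.25)·390 + (+0.85)·370 + (-0.30)·130 + (-0.25)·360 = 88.0
  d_3 = (+0.00)·390 + (-0.15)·370 + (+0.70)·130 + (+0.00)·360 = 35.5
  d_4 = (-0.35)·390 + (-0.25)·370 + (-0.15)·130 + (+1.00)·360 = 111.5

d_3 = 35.5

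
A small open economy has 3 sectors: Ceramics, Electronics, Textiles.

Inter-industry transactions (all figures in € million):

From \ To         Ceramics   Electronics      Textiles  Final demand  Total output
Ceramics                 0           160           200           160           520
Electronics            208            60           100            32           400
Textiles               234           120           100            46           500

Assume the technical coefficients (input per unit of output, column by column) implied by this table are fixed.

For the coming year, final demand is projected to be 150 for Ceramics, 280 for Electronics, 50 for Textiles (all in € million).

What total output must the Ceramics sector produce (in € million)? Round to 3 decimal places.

Technical coefficients a_ij = z_ij / X_j:
  a_11 = 0/520 = 0.00, a_21 = 208/520 = 0.40, a_31 = 234/520 = 0.45
  a_12 = 160/400 = 0.40, a_22 = 60/400 = 0.15, a_32 = 120/400 = 0.30
  a_13 = 200/500 = 0.40, a_23 = 100/500 = 0.20, a_33 = 100/500 = 0.20
I − A =
  [   1.00    -0.40    -0.40]
  [  -0.40     0.85    -0.20]
  [  -0.45    -0.30     0.80]
Cofactors of I−A, C_ij = (−1)^(i+j)·(minor ij) (rows/columns in the sector order above):
  C_11 = (0.85)(0.80) − (-0.20)(-0.30) = 0.6200
  C_12 = −[(-0.40)(0.80) − (-0.20)(-0.45)] = 0.4100
  C_13 = (-0.40)(-0.30) − (0.85)(-0.45) = 0.5025
  C_21 = −[(-0.40)(0.80) − (-0.40)(-0.30)] = 0.4400
  C_22 = (1.00)(0.80) − (-0.40)(-0.45) = 0.6200
  C_23 = −[(1.00)(-0.30) − (-0.40)(-0.45)] = 0.4800
  C_31 = (-0.40)(-0.20) − (-0.40)(0.85) = 0.4200
  C_32 = −[(1.00)(-0.20) − (-0.40)(-0.40)] = 0.3600
  C_33 = (1.00)(0.85) − (-0.40)(-0.40) = 0.6900
det(I−A) = Σ_j (I−A)_1j·C_1j = (1.00)(0.6200) + (-0.40)(0.4100) + (-0.40)(0.5025) = 0.2550
adj(I−A) = Cᵀ =
  [ 0.6200   0.4400   0.4200]
  [ 0.4100   0.6200   0.3600]
  [ 0.5025   0.4800   0.6900]
(I − A)⁻¹ = adj(I−A) / det(I−A) ≈
  [   2.4314     1.7255     1.6471]
  [   1.6078     2.4314     1.4118]
  [   1.9706     1.8824     2.7059]
x = (I − A)⁻¹ d = adj(I−A)·d / det(I−A), with det(I−A) = 0.2550:
  x_1 = (0.6200·150 + 0.4400·280 + 0.4200·50) / 0.2550 = 237.20 / 0.2550 ≈ 930.196
  x_2 = (0.4100·150 + 0.6200·280 + 0.3600·50) / 0.2550 = 253.10 / 0.2550 ≈ 992.549
  x_3 = (0.5025·150 + 0.4800·280 + 0.6900·50) / 0.2550 = 244.275 / 0.2550 ≈ 957.941

x_1 = 930.196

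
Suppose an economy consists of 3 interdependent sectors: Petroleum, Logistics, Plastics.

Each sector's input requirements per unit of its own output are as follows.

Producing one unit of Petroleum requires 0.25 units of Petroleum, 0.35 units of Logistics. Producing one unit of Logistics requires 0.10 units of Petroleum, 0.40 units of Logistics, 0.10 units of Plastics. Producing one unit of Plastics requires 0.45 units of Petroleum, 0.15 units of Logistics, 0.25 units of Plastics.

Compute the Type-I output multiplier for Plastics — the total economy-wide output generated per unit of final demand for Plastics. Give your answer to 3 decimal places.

I − A =
  [   0.75    -0.10    -0.45]
  [  -0.35     0.60    -0.15]
  [   0.00    -0.10     0.75]
Cofactors of I−A, C_ij = (−1)^(i+j)·(minor ij) (rows/columns in the sector order above):
  C_11 = (0.60)(0.75) − (-0.15)(-0.10) = 0.4350
  C_12 = −[(-0.35)(0.75) − (-0.15)(0.00)] = 0.2625
  C_13 = (-0.35)(-0.10) − (0.60)(0.00) = 0.0350
  C_21 = −[(-0.10)(0.75) − (-0.45)(-0.10)] = 0.1200
  C_22 = (0.75)(0.75) − (-0.45)(0.00) = 0.5625
  C_23 = −[(0.75)(-0.10) − (-0.10)(0.00)] = 0.0750
  C_31 = (-0.10)(-0.15) − (-0.45)(0.60) = 0.2850
  C_32 = −[(0.75)(-0.15) − (-0.45)(-0.35)] = 0.2700
  C_33 = (0.75)(0.60) − (-0.10)(-0.35) = 0.4150
det(I−A) = Σ_j (I−A)_1j·C_1j = (0.75)(0.4350) + (-0.10)(0.2625) + (-0.45)(0.0350) = 0.28425
adj(I−A) = Cᵀ =
  [ 0.4350   0.1200   0.2850]
  [ 0.2625   0.5625   0.2700]
  [ 0.0350   0.0750   0.4150]
(I − A)⁻¹ = adj(I−A) / det(I−A) ≈
  [   1.5303     0.4222     1.0026]
  [   0.9235     1.9789     0.9499]
  [   0.1231     0.2639     1.4600]
The output multiplier for sector j is the column-j sum of the Leontief inverse (I − A)⁻¹ = adj(I−A) / det(I−A).
Column 3 of adj(I−A): (0.2850, 0.2700, 0.4150); det(I−A) = 0.28425.
m_3 = (0.2850 + 0.2700 + 0.4150) / 0.28425 = 0.97 / 0.28425 ≈ 3.412.

m_3 = 3.412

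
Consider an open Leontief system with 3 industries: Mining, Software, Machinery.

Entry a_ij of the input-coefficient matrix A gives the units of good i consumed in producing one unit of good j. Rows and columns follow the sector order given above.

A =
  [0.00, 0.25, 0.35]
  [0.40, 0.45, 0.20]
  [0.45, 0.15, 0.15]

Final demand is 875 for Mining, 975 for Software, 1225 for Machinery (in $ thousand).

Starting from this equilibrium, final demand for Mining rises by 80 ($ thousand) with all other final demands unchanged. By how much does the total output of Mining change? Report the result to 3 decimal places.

I − A =
  [   1.00    -0.25    -0.35]
  [  -0.40     0.55    -0.20]
  [  -0.45    -0.15     0.85]
Cofactors of I−A, C_ij = (−1)^(i+j)·(minor ij) (rows/columns in the sector order above):
  C_11 = (0.55)(0.85) − (-0.20)(-0.15) = 0.4375
  C_12 = −[(-0.40)(0.85) − (-0.20)(-0.45)] = 0.4300
  C_13 = (-0.40)(-0.15) − (0.55)(-0.45) = 0.3075
  C_21 = −[(-0.25)(0.85) − (-0.35)(-0.15)] = 0.2650
  C_22 = (1.00)(0.85) − (-0.35)(-0.45) = 0.6925
  C_23 = −[(1.00)(-0.15) − (-0.25)(-0.45)] = 0.2625
  C_31 = (-0.25)(-0.20) − (-0.35)(0.55) = 0.2425
  C_32 = −[(1.00)(-0.20) − (-0.35)(-0.40)] = 0.3400
  C_33 = (1.00)(0.55) − (-0.25)(-0.40) = 0.4500
det(I−A) = Σ_j (I−A)_1j·C_1j = (1.00)(0.4375) + (-0.25)(0.4300) + (-0.35)(0.3075) = 0.222375
adj(I−A) = Cᵀ =
  [ 0.4375   0.2650   0.2425]
  [ 0.4300   0.6925   0.3400]
  [ 0.3075   0.2625   0.4500]
(I − A)⁻¹ = adj(I−A) / det(I−A) ≈
  [   1.9674     1.1917     1.0905]
  [   1.9337     3.1141     1.5289]
  [   1.3828     1.1804     2.0236]
Δx = (I − A)⁻¹ Δd with Δd having +80 in the Mining component and 0 elsewhere.
So Δx_1 = L_11 · (+80), where L_11 = adj(I−A)_11 / det(I−A) = 0.4375 / 0.222375.
Δx_1 = 0.4375 × (+80) / 0.222375 = 35.00 / 0.222375 ≈ 157.392.

Δx_1 = 157.392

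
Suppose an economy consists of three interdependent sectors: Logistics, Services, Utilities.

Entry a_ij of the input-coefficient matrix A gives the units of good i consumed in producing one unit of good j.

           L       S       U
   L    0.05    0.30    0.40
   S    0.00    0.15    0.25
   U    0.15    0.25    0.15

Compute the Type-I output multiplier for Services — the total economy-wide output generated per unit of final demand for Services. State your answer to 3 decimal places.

m_S = 2.452

I − A =
  [   0.95    -0.30    -0.40]
  [   0.00     0.85    -0.25]
  [  -0.15    -0.25     0.85]
Cofactors of I−A, C_ij = (−1)^(i+j)·(minor ij) (rows/columns in the sector order above):
  C_11 = (0.85)(0.85) − (-0.25)(-0.25) = 0.6600
  C_12 = −[(0.00)(0.85) − (-0.25)(-0.15)] = 0.0375
  C_13 = (0.00)(-0.25) − (0.85)(-0.15) = 0.1275
  C_21 = −[(-0.30)(0.85) − (-0.40)(-0.25)] = 0.3550
  C_22 = (0.95)(0.85) − (-0.40)(-0.15) = 0.7475
  C_23 = −[(0.95)(-0.25) − (-0.30)(-0.15)] = 0.2825
  C_31 = (-0.30)(-0.25) − (-0.40)(0.85) = 0.4150
  C_32 = −[(0.95)(-0.25) − (-0.40)(0.00)] = 0.2375
  C_33 = (0.95)(0.85) − (-0.30)(0.00) = 0.8075
det(I−A) = Σ_j (I−A)_1j·C_1j = (0.95)(0.6600) + (-0.30)(0.0375) + (-0.40)(0.1275) = 0.56475
adj(I−A) = Cᵀ =
  [ 0.6600   0.3550   0.4150]
  [ 0.0375   0.7475   0.2375]
  [ 0.1275   0.2825   0.8075]
(I − A)⁻¹ = adj(I−A) / det(I−A) ≈
  [   1.1687     0.6286     0.7348]
  [   0.0664     1.3236     0.4205]
  [   0.2258     0.5002     1.4298]
The output multiplier for sector j is the column-j sum of the Leontief inverse (I − A)⁻¹ = adj(I−A) / det(I−A).
Column S of adj(I−A): (0.3550, 0.7475, 0.2825); det(I−A) = 0.56475.
m_S = (0.3550 + 0.7475 + 0.2825) / 0.56475 = 1.385 / 0.56475 ≈ 2.452.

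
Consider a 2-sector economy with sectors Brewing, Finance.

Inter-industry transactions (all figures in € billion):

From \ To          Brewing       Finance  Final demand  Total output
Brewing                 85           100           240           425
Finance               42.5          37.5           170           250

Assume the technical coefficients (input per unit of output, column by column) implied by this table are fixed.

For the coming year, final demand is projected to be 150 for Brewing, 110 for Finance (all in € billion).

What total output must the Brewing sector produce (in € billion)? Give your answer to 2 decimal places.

Technical coefficients a_ij = z_ij / X_j:
  a_BB = 85/425 = 0.20, a_FB = 42.5/425 = 0.10
  a_BF = 100/250 = 0.40, a_FF = 37.5/250 = 0.15
I − A =
  [   0.80    -0.40]
  [  -0.10     0.85]
det(I−A) = (0.80)(0.85) − (-0.40)(-0.10) = 0.6400
adj(I−A) = [[0.85, 0.40], [0.10, 0.80]]
(I − A)⁻¹ = adj(I−A) / det(I−A) ≈
  [   1.3281     0.6250]
  [   0.1563     1.2500]
x = (I − A)⁻¹ d = adj(I−A)·d / det(I−A), with det(I−A) = 0.6400:
  x_B = (0.85·150 + 0.40·110) / 0.6400 = 171.50 / 0.6400 ≈ 267.97
  x_F = (0.10·150 + 0.80·110) / 0.6400 = 103.00 / 0.6400 ≈ 160.94

x_B = 267.97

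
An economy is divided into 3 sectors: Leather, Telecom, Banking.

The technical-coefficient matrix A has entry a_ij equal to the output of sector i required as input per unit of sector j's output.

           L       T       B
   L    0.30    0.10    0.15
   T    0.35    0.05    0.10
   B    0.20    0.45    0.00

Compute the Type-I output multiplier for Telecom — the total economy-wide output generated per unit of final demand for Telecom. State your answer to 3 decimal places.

m_T = 2.154

I − A =
  [   0.70    -0.10    -0.15]
  [  -0.35     0.95    -0.10]
  [  -0.20    -0.45     1.00]
Cofactors of I−A, C_ij = (−1)^(i+j)·(minor ij) (rows/columns in the sector order above):
  C_11 = (0.95)(1.00) − (-0.10)(-0.45) = 0.9050
  C_12 = −[(-0.35)(1.00) − (-0.10)(-0.20)] = 0.3700
  C_13 = (-0.35)(-0.45) − (0.95)(-0.20) = 0.3475
  C_21 = −[(-0.10)(1.00) − (-0.15)(-0.45)] = 0.1675
  C_22 = (0.70)(1.00) − (-0.15)(-0.20) = 0.6700
  C_23 = −[(0.70)(-0.45) − (-0.10)(-0.20)] = 0.3350
  C_31 = (-0.10)(-0.10) − (-0.15)(0.95) = 0.1525
  C_32 = −[(0.70)(-0.10) − (-0.15)(-0.35)] = 0.1225
  C_33 = (0.70)(0.95) − (-0.10)(-0.35) = 0.6300
det(I−A) = Σ_j (I−A)_1j·C_1j = (0.70)(0.9050) + (-0.10)(0.3700) + (-0.15)(0.3475) = 0.544375
adj(I−A) = Cᵀ =
  [ 0.9050   0.1675   0.1525]
  [ 0.3700   0.6700   0.1225]
  [ 0.3475   0.3350   0.6300]
(I − A)⁻¹ = adj(I−A) / det(I−A) ≈
  [   1.6625     0.3077     0.2801]
  [   0.6797     1.2308     0.2250]
  [   0.6383     0.6154     1.1573]
The output multiplier for sector j is the column-j sum of the Leontief inverse (I − A)⁻¹ = adj(I−A) / det(I−A).
Column T of adj(I−A): (0.1675, 0.6700, 0.3350); det(I−A) = 0.544375.
m_T = (0.1675 + 0.6700 + 0.3350) / 0.544375 = 1.1725 / 0.544375 ≈ 2.154.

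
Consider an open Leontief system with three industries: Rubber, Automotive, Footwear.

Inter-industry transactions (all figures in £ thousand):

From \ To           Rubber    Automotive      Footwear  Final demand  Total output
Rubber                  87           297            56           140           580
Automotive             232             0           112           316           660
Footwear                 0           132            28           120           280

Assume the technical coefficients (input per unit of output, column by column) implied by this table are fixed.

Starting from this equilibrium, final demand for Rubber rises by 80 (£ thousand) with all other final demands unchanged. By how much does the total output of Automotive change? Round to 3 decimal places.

Δx_2 = 55.491

Technical coefficients a_ij = z_ij / X_j:
  a_11 = 87/580 = 0.15, a_21 = 232/580 = 0.40, a_31 = 0/580 = 0.00
  a_12 = 297/660 = 0.45, a_22 = 0/660 = 0.00, a_32 = 132/660 = 0.20
  a_13 = 56/280 = 0.20, a_23 = 112/280 = 0.40, a_33 = 28/280 = 0.10
I − A =
  [   0.85    -0.45    -0.20]
  [  -0.40     1.00    -0.40]
  [   0.00    -0.20     0.90]
Cofactors of I−A, C_ij = (−1)^(i+j)·(minor ij) (rows/columns in the sector order above):
  C_11 = (1.00)(0.90) − (-0.40)(-0.20) = 0.8200
  C_12 = −[(-0.40)(0.90) − (-0.40)(0.00)] = 0.3600
  C_13 = (-0.40)(-0.20) − (1.00)(0.00) = 0.0800
  C_21 = −[(-0.45)(0.90) − (-0.20)(-0.20)] = 0.4450
  C_22 = (0.85)(0.90) − (-0.20)(0.00) = 0.7650
  C_23 = −[(0.85)(-0.20) − (-0.45)(0.00)] = 0.1700
  C_31 = (-0.45)(-0.40) − (-0.20)(1.00) = 0.3800
  C_32 = −[(0.85)(-0.40) − (-0.20)(-0.40)] = 0.4200
  C_33 = (0.85)(1.00) − (-0.45)(-0.40) = 0.6700
det(I−A) = Σ_j (I−A)_1j·C_1j = (0.85)(0.8200) + (-0.45)(0.3600) + (-0.20)(0.0800) = 0.5190
adj(I−A) = Cᵀ =
  [ 0.8200   0.4450   0.3800]
  [ 0.3600   0.7650   0.4200]
  [ 0.0800   0.1700   0.6700]
(I − A)⁻¹ = adj(I−A) / det(I−A) ≈
  [   1.5800     0.8574     0.7322]
  [   0.6936     1.4740     0.8092]
  [   0.1541     0.3276     1.2909]
Δx = (I − A)⁻¹ Δd with Δd having +80 in the Rubber component and 0 elsewhere.
So Δx_2 = L_21 · (+80), where L_21 = adj(I−A)_21 / det(I−A) = 0.3600 / 0.5190.
Δx_2 = 0.3600 × (+80) / 0.5190 = 28.80 / 0.5190 ≈ 55.491.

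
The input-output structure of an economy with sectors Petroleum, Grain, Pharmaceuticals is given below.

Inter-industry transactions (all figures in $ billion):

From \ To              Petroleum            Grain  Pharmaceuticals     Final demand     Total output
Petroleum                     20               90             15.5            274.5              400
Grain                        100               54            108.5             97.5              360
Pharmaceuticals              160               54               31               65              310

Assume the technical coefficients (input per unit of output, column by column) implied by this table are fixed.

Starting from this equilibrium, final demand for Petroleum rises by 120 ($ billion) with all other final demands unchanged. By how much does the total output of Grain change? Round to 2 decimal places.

Technical coefficients a_ij = z_ij / X_j:
  a_11 = 20/400 = 0.05, a_21 = 100/400 = 0.25, a_31 = 160/400 = 0.40
  a_12 = 90/360 = 0.25, a_22 = 54/360 = 0.15, a_32 = 54/360 = 0.15
  a_13 = 15.5/310 = 0.05, a_23 = 108.5/310 = 0.35, a_33 = 31/310 = 0.10
I − A =
  [   0.95    -0.25    -0.05]
  [  -0.25     0.85    -0.35]
  [  -0.40    -0.15     0.90]
Cofactors of I−A, C_ij = (−1)^(i+j)·(minor ij) (rows/columns in the sector order above):
  C_11 = (0.85)(0.90) − (-0.35)(-0.15) = 0.7125
  C_12 = −[(-0.25)(0.90) − (-0.35)(-0.40)] = 0.3650
  C_13 = (-0.25)(-0.15) − (0.85)(-0.40) = 0.3775
  C_21 = −[(-0.25)(0.90) − (-0.05)(-0.15)] = 0.2325
  C_22 = (0.95)(0.90) − (-0.05)(-0.40) = 0.8350
  C_23 = −[(0.95)(-0.15) − (-0.25)(-0.40)] = 0.2425
  C_31 = (-0.25)(-0.35) − (-0.05)(0.85) = 0.1300
  C_32 = −[(0.95)(-0.35) − (-0.05)(-0.25)] = 0.3450
  C_33 = (0.95)(0.85) − (-0.25)(-0.25) = 0.7450
det(I−A) = Σ_j (I−A)_1j·C_1j = (0.95)(0.7125) + (-0.25)(0.3650) + (-0.05)(0.3775) = 0.56675
adj(I−A) = Cᵀ =
  [ 0.7125   0.2325   0.1300]
  [ 0.3650   0.8350   0.3450]
  [ 0.3775   0.2425   0.7450]
(I − A)⁻¹ = adj(I−A) / det(I−A) ≈
  [   1.2572     0.4102     0.2294]
  [   0.6440     1.4733     0.6087]
  [   0.6661     0.4279     1.3145]
Δx = (I − A)⁻¹ Δd with Δd having +120 in the Petroleum component and 0 elsewhere.
So Δx_2 = L_21 · (+120), where L_21 = adj(I−A)_21 / det(I−A) = 0.3650 / 0.56675.
Δx_2 = 0.3650 × (+120) / 0.56675 = 43.80 / 0.56675 ≈ 77.28.

Δx_2 = 77.28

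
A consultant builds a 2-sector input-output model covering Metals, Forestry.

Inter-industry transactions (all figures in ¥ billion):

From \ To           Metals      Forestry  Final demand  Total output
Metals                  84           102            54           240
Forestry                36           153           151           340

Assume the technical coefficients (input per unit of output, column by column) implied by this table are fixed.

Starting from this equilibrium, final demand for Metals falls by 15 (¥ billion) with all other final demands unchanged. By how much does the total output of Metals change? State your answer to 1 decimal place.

Δx_M = -26.4

Technical coefficients a_ij = z_ij / X_j:
  a_MM = 84/240 = 0.35, a_FM = 36/240 = 0.15
  a_MF = 102/340 = 0.30, a_FF = 153/340 = 0.45
I − A =
  [   0.65    -0.30]
  [  -0.15     0.55]
det(I−A) = (0.65)(0.55) − (-0.30)(-0.15) = 0.3125
adj(I−A) = [[0.55, 0.30], [0.15, 0.65]]
(I − A)⁻¹ = adj(I−A) / det(I−A) ≈
  [   1.7600     0.9600]
  [   0.4800     2.0800]
Δx = (I − A)⁻¹ Δd with Δd having -15 in the Metals component and 0 elsewhere.
So Δx_M = L_MM · (-15), where L_MM = adj(I−A)_MM / det(I−A) = 0.55 / 0.3125.
Δx_M = 0.55 × (-15) / 0.3125 = -8.25 / 0.3125 = -26.4.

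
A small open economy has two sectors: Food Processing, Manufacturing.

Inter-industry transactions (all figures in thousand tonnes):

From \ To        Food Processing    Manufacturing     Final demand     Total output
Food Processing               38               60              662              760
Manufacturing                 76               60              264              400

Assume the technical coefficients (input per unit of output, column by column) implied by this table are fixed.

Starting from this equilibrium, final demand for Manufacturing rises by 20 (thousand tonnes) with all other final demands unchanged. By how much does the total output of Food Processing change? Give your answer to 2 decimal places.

Technical coefficients a_ij = z_ij / X_j:
  a_FF = 38/760 = 0.05, a_MF = 76/760 = 0.10
  a_FM = 60/400 = 0.15, a_MM = 60/400 = 0.15
I − A =
  [   0.95    -0.15]
  [  -0.10     0.85]
det(I−A) = (0.95)(0.85) − (-0.15)(-0.10) = 0.7925
adj(I−A) = [[0.85, 0.15], [0.10, 0.95]]
(I − A)⁻¹ = adj(I−A) / det(I−A) ≈
  [   1.0726     0.1893]
  [   0.1262     1.1987]
Δx = (I − A)⁻¹ Δd with Δd having +20 in the Manufacturing component and 0 elsewhere.
So Δx_F = L_FM · (+20), where L_FM = adj(I−A)_FM / det(I−A) = 0.15 / 0.7925.
Δx_F = 0.15 × (+20) / 0.7925 = 3.00 / 0.7925 ≈ 3.79.

Δx_F = 3.79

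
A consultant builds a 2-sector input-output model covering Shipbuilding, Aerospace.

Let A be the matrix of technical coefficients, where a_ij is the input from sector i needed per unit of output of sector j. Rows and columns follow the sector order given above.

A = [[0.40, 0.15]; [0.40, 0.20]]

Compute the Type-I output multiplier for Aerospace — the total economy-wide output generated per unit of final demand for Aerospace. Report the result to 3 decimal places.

m_2 = 1.786

I − A =
  [   0.60    -0.15]
  [  -0.40     0.80]
det(I−A) = (0.60)(0.80) − (-0.15)(-0.40) = 0.4200
adj(I−A) = [[0.80, 0.15], [0.40, 0.60]]
(I − A)⁻¹ = adj(I−A) / det(I−A) ≈
  [   1.9048     0.3571]
  [   0.9524     1.4286]
The output multiplier for sector j is the column-j sum of the Leontief inverse (I − A)⁻¹ = adj(I−A) / det(I−A).
Column 2 of adj(I−A): (0.15, 0.60); det(I−A) = 0.4200.
m_2 = (0.15 + 0.60) / 0.4200 = 0.75 / 0.4200 ≈ 1.786.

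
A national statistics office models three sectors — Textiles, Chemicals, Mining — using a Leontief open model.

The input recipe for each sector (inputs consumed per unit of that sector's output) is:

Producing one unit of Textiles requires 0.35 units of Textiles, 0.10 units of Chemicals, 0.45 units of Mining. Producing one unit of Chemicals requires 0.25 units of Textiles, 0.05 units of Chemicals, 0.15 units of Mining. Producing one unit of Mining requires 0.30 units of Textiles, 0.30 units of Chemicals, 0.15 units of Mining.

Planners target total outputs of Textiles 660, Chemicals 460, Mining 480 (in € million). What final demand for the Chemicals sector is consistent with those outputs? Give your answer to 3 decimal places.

I − A =
  [   0.65    -0.25    -0.30]
  [  -0.10     0.95    -0.30]
  [  -0.45    -0.15     0.85]
d = (I − A) x:
  d_T = (+0.65)·660 + (-0.25)·460 + (-0.30)·480 = 170.000
  d_C = (-0.10)·660 + (+0.95)·460 + (-0.30)·480 = 227.000
  d_M = (-0.45)·660 + (-0.15)·460 + (+0.85)·480 = 42.000

d_C = 227.000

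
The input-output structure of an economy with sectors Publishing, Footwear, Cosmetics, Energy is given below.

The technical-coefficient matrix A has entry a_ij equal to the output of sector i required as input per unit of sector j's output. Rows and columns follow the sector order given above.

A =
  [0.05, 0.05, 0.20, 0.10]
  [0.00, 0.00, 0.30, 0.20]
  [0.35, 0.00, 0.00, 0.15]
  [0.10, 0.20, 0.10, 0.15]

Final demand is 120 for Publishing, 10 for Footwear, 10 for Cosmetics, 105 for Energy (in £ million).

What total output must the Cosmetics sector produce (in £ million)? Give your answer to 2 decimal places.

x_C = 94.57

I − A =
  [   0.95    -0.05    -0.20    -0.10]
  [   0.00     1.00    -0.30    -0.20]
  [  -0.35     0.00     1.00    -0.15]
  [  -0.10    -0.20    -0.10     0.85]
Compute the cofactors C_ij = (−1)^(i+j)·(3×3 minor ij) of I−A; the adjugate is their transpose:
adj(I−A) = Cᵀ =
  [ 0.786000   0.067750   0.191750   0.142250]
  [ 0.120750   0.717250   0.262250   0.229250]
  [ 0.298500   0.051125   0.758500   0.181000]
  [ 0.156000   0.182750   0.173500   0.874750]
det(I−A) = Σ_j (I−A)_1j·C_1j = (0.95)(0.786000) + (-0.05)(0.120750) + (-0.20)(0.298500) + (-0.10)(0.156000) = 0.6653625
(I − A)⁻¹ = adj(I−A) / det(I−A) ≈
  [   1.1813     0.1018     0.2882     0.2138]
  [   0.1815     1.0780     0.3941     0.3445]
  [   0.4486     0.0768     1.1400     0.2720]
  [   0.2345     0.2747     0.2608     1.3147]
x = (I − A)⁻¹ d = adj(I−A)·d / det(I−A), with det(I−A) = 0.6653625:
  x_P = (0.786000·120 + 0.067750·10 + 0.191750·10 + 0.142250·105) / 0.6653625 = 111.85125 / 0.6653625 ≈ 168.11
  x_F = (0.120750·120 + 0.717250·10 + 0.262250·10 + 0.229250·105) / 0.6653625 = 48.35625 / 0.6653625 ≈ 72.68
  x_C = (0.298500·120 + 0.051125·10 + 0.758500·10 + 0.181000·105) / 0.6653625 = 62.92125 / 0.6653625 ≈ 94.57
  x_E = (0.156000·120 + 0.182750·10 + 0.173500·10 + 0.874750·105) / 0.6653625 = 114.13125 / 0.6653625 ≈ 171.53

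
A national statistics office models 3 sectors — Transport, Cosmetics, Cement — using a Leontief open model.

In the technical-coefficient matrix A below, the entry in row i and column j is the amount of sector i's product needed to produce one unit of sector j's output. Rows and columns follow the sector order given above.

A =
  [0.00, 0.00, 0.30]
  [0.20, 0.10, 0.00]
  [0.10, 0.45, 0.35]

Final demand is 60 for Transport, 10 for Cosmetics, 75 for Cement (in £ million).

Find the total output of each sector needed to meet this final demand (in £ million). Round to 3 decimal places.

x_1 = 106.780, x_2 = 34.840, x_3 = 155.932

I − A =
  [   1.00     0.00    -0.30]
  [  -0.20     0.90     0.00]
  [  -0.10    -0.45     0.65]
Cofactors of I−A, C_ij = (−1)^(i+j)·(minor ij) (rows/columns in the sector order above):
  C_11 = (0.90)(0.65) − (0.00)(-0.45) = 0.5850
  C_12 = −[(-0.20)(0.65) − (0.00)(-0.10)] = 0.1300
  C_13 = (-0.20)(-0.45) − (0.90)(-0.10) = 0.1800
  C_21 = −[(0.00)(0.65) − (-0.30)(-0.45)] = 0.1350
  C_22 = (1.00)(0.65) − (-0.30)(-0.10) = 0.6200
  C_23 = −[(1.00)(-0.45) − (0.00)(-0.10)] = 0.4500
  C_31 = (0.00)(0.00) − (-0.30)(0.90) = 0.2700
  C_32 = −[(1.00)(0.00) − (-0.30)(-0.20)] = 0.0600
  C_33 = (1.00)(0.90) − (0.00)(-0.20) = 0.9000
det(I−A) = Σ_j (I−A)_1j·C_1j = (1.00)(0.5850) + (0.00)(0.1300) + (-0.30)(0.1800) = 0.5310
adj(I−A) = Cᵀ =
  [ 0.5850   0.1350   0.2700]
  [ 0.1300   0.6200   0.0600]
  [ 0.1800   0.4500   0.9000]
(I − A)⁻¹ = adj(I−A) / det(I−A) ≈
  [   1.1017     0.2542     0.5085]
  [   0.2448     1.1676     0.1130]
  [   0.3390     0.8475     1.6949]
x = (I − A)⁻¹ d = adj(I−A)·d / det(I−A), with det(I−A) = 0.5310:
  x_1 = (0.5850·60 + 0.1350·10 + 0.2700·75) / 0.5310 = 56.70 / 0.5310 ≈ 106.780
  x_2 = (0.1300·60 + 0.6200·10 + 0.0600·75) / 0.5310 = 18.50 / 0.5310 ≈ 34.840
  x_3 = (0.1800·60 + 0.4500·10 + 0.9000·75) / 0.5310 = 82.80 / 0.5310 ≈ 155.932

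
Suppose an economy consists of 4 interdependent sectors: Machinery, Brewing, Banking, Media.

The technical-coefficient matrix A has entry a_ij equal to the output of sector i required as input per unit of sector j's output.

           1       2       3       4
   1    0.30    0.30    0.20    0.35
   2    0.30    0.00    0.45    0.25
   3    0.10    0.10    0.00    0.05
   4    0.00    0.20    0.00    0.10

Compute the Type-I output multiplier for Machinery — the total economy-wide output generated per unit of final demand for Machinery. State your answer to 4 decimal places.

I − A =
  [   0.70    -0.30    -0.20    -0.35]
  [  -0.30     1.00    -0.45    -0.25]
  [  -0.10    -0.10     1.00    -0.05]
  [   0.00    -0.20     0.00     0.90]
Compute the cofactors C_ij = (−1)^(i+j)·(3×3 minor ij) of I−A; the adjugate is their transpose:
adj(I−A) = Cᵀ =
  [ 0.8050   0.3600   0.3230   0.4310]
  [ 0.3105   0.6120   0.3375   0.3095]
  [ 0.1150   0.1040   0.4930   0.1010]
  [ 0.0690   0.1360   0.0750   0.5390]
det(I−A) = Σ_j (I−A)_1j·C_1j = (0.70)(0.8050) + (-0.30)(0.3105) + (-0.20)(0.1150) + (-0.35)(0.0690) = 0.4232
(I − A)⁻¹ = adj(I−A) / det(I−A) ≈
  [   1.90217     0.85066     0.76323     1.01843]
  [   0.73370     1.44612     0.79750     0.73133]
  [   0.27174     0.24575     1.16493     0.23866]
  [   0.16304     0.32136     0.17722     1.27363]
The output multiplier for sector j is the column-j sum of the Leontief inverse (I − A)⁻¹ = adj(I−A) / det(I−A).
Column 1 of adj(I−A): (0.8050, 0.3105, 0.1150, 0.0690); det(I−A) = 0.4232.
m_1 = (0.8050 + 0.3105 + 0.1150 + 0.0690) / 0.4232 = 1.2995 / 0.4232 ≈ 3.0707.

m_1 = 3.0707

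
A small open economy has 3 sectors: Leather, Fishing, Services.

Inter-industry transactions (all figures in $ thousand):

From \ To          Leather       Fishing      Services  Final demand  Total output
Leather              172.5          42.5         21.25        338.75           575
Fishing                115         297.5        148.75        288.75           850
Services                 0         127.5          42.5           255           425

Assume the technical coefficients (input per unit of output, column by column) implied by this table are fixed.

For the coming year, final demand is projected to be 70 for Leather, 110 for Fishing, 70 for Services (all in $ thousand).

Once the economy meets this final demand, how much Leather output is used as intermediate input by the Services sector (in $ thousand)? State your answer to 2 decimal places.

Technical coefficients a_ij = z_ij / X_j:
  a_11 = 172.5/575 = 0.30, a_21 = 115/575 = 0.20, a_31 = 0/575 = 0.00
  a_12 = 42.5/850 = 0.05, a_22 = 297.5/850 = 0.35, a_32 = 127.5/850 = 0.15
  a_13 = 21.25/425 = 0.05, a_23 = 148.75/425 = 0.35, a_33 = 42.5/425 = 0.10
I − A =
  [   0.70    -0.05    -0.05]
  [  -0.20     0.65    -0.35]
  [   0.00    -0.15     0.90]
Cofactors of I−A, C_ij = (−1)^(i+j)·(minor ij) (rows/columns in the sector order above):
  C_11 = (0.65)(0.90) − (-0.35)(-0.15) = 0.5325
  C_12 = −[(-0.20)(0.90) − (-0.35)(0.00)] = 0.1800
  C_13 = (-0.20)(-0.15) − (0.65)(0.00) = 0.0300
  C_21 = −[(-0.05)(0.90) − (-0.05)(-0.15)] = 0.0525
  C_22 = (0.70)(0.90) − (-0.05)(0.00) = 0.6300
  C_23 = −[(0.70)(-0.15) − (-0.05)(0.00)] = 0.1050
  C_31 = (-0.05)(-0.35) − (-0.05)(0.65) = 0.0500
  C_32 = −[(0.70)(-0.35) − (-0.05)(-0.20)] = 0.2550
  C_33 = (0.70)(0.65) − (-0.05)(-0.20) = 0.4450
det(I−A) = Σ_j (I−A)_1j·C_1j = (0.70)(0.5325) + (-0.05)(0.1800) + (-0.05)(0.0300) = 0.36225
adj(I−A) = Cᵀ =
  [ 0.5325   0.0525   0.0500]
  [ 0.1800   0.6300   0.2550]
  [ 0.0300   0.1050   0.4450]
(I − A)⁻¹ = adj(I−A) / det(I−A) ≈
  [   1.4700     0.1449     0.1380]
  [   0.4969     1.7391     0.7039]
  [   0.0828     0.2899     1.2284]
First solve x = (I − A)⁻¹ d = adj(I−A)·d / det(I−A); in particular x_3 = (0.0300·70 + 0.1050·110 + 0.4450·70) / 0.36225 = 44.80 / 0.36225 ≈ 123.6715.
Intermediate flow from 1 to 3: z_13 = a_13 · x_3 = 0.05 × 44.80 / 0.36225 = 2.24 / 0.36225 ≈ 6.18.

z_13 = 6.18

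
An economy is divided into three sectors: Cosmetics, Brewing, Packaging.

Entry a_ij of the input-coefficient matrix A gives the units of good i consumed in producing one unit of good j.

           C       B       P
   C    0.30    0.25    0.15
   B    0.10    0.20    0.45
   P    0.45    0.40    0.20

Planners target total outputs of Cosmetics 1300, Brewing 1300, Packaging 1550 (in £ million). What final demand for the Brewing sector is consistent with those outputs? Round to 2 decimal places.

I − A =
  [   0.70    -0.25    -0.15]
  [  -0.10     0.80    -0.45]
  [  -0.45    -0.40     0.80]
d = (I − A) x:
  d_C = (+0.70)·1300 + (-0.25)·1300 + (-0.15)·1550 = 352.50
  d_B = (-0.10)·1300 + (+0.80)·1300 + (-0.45)·1550 = 212.50
  d_P = (-0.45)·1300 + (-0.40)·1300 + (+0.80)·1550 = 135.00

d_B = 212.50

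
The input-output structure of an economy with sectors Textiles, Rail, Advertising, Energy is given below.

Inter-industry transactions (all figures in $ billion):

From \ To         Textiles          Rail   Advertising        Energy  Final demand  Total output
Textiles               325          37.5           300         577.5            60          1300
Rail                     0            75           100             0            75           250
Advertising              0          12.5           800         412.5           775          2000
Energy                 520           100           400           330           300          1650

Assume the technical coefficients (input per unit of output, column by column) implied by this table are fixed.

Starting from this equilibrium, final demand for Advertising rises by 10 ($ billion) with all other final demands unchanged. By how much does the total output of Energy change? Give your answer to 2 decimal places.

Technical coefficients a_ij = z_ij / X_j:
  a_TT = 325/1300 = 0.25, a_RT = 0/1300 = 0.00, a_AT = 0/1300 = 0.00, a_ET = 520/1300 = 0.40
  a_TR = 37.5/250 = 0.15, a_RR = 75/250 = 0.30, a_AR = 12.5/250 = 0.05, a_ER = 100/250 = 0.40
  a_TA = 300/2000 = 0.15, a_RA = 100/2000 = 0.05, a_AA = 800/2000 = 0.40, a_EA = 400/2000 = 0.20
  a_TE = 577.5/1650 = 0.35, a_RE = 0/1650 = 0.00, a_AE = 412.5/1650 = 0.25, a_EE = 330/1650 = 0.20
I − A =
  [   0.75    -0.15    -0.15    -0.35]
  [   0.00     0.70    -0.05     0.00]
  [   0.00    -0.05     0.60    -0.25]
  [  -0.40    -0.40    -0.20     0.80]
Compute the cofactors C_ij = (−1)^(i+j)·(3×3 minor ij) of I−A; the adjugate is their transpose:
adj(I−A) = Cᵀ =
  [ 0.294000   0.173000   0.146000   0.174250]
  [ 0.005000   0.223500   0.023000   0.009375]
  [ 0.070000   0.113000   0.322000   0.131250]
  [ 0.167000   0.226500   0.165000   0.313125]
det(I−A) = Σ_j (I−A)_1j·C_1j = (0.75)(0.294000) + (-0.15)(0.005000) + (-0.15)(0.070000) + (-0.35)(0.167000) = 0.1508
(I − A)⁻¹ = adj(I−A) / det(I−A) ≈
  [   1.9496     1.1472     0.9682     1.1555]
  [   0.0332     1.4821     0.1525     0.0622]
  [   0.4642     0.7493     2.1353     0.8704]
  [   1.1074     1.5020     1.0942     2.0764]
Δx = (I − A)⁻¹ Δd with Δd having +10 in the Advertising component and 0 elsewhere.
So Δx_E = L_EA · (+10), where L_EA = adj(I−A)_EA / det(I−A) = 0.165000 / 0.1508.
Δx_E = 0.165000 × (+10) / 0.1508 = 1.65 / 0.1508 ≈ 10.94.

Δx_E = 10.94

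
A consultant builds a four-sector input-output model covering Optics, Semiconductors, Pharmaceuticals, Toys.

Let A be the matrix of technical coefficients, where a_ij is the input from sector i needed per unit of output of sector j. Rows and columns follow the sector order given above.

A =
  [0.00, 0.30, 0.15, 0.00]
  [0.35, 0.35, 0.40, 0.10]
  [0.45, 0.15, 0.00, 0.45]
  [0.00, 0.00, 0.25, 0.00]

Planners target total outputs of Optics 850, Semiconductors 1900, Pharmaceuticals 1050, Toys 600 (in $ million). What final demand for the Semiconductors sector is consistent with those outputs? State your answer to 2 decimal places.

I − A =
  [   1.00    -0.30    -0.15     0.00]
  [  -0.35     0.65    -0.40    -0.10]
  [  -0.45    -0.15     1.00    -0.45]
  [   0.00     0.00    -0.25     1.00]
d = (I − A) x:
  d_1 = (+1.00)·850 + (-0.30)·1900 + (-0.15)·1050 + (+0.00)·600 = 122.50
  d_2 = (-0.35)·850 + (+0.65)·1900 + (-0.40)·1050 + (-0.10)·600 = 457.50
  d_3 = (-0.45)·850 + (-0.15)·1900 + (+1.00)·1050 + (-0.45)·600 = 112.50
  d_4 = (+0.00)·850 + (+0.00)·1900 + (-0.25)·1050 + (+1.00)·600 = 337.50

d_2 = 457.50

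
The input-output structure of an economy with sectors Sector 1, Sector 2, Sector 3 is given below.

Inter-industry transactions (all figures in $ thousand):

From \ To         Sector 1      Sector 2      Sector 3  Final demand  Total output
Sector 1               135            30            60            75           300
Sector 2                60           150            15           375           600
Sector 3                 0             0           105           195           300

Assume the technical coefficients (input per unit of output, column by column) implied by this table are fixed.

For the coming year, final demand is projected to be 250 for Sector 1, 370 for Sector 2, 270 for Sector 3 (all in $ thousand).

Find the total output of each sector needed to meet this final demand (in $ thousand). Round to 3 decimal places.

x_1 = 669.183, x_2 = 699.474, x_3 = 415.385

Technical coefficients a_ij = z_ij / X_j:
  a_11 = 135/300 = 0.45, a_21 = 60/300 = 0.20, a_31 = 0/300 = 0.00
  a_12 = 30/600 = 0.05, a_22 = 150/600 = 0.25, a_32 = 0/600 = 0.00
  a_13 = 60/300 = 0.20, a_23 = 15/300 = 0.05, a_33 = 105/300 = 0.35
I − A =
  [   0.55    -0.05    -0.20]
  [  -0.20     0.75    -0.05]
  [   0.00     0.00     0.65]
Cofactors of I−A, C_ij = (−1)^(i+j)·(minor ij) (rows/columns in the sector order above):
  C_11 = (0.75)(0.65) − (-0.05)(0.00) = 0.4875
  C_12 = −[(-0.20)(0.65) − (-0.05)(0.00)] = 0.1300
  C_13 = (-0.20)(0.00) − (0.75)(0.00) = 0.0000
  C_21 = −[(-0.05)(0.65) − (-0.20)(0.00)] = 0.0325
  C_22 = (0.55)(0.65) − (-0.20)(0.00) = 0.3575
  C_23 = −[(0.55)(0.00) − (-0.05)(0.00)] = 0.0000
  C_31 = (-0.05)(-0.05) − (-0.20)(0.75) = 0.1525
  C_32 = −[(0.55)(-0.05) − (-0.20)(-0.20)] = 0.0675
  C_33 = (0.55)(0.75) − (-0.05)(-0.20) = 0.4025
det(I−A) = Σ_j (I−A)_1j·C_1j = (0.55)(0.4875) + (-0.05)(0.1300) + (-0.20)(0.0000) = 0.261625
adj(I−A) = Cᵀ =
  [ 0.4875   0.0325   0.1525]
  [ 0.1300   0.3575   0.0675]
  [ 0.0000   0.0000   0.4025]
(I − A)⁻¹ = adj(I−A) / det(I−A) ≈
  [   1.8634     0.1242     0.5829]
  [   0.4969     1.3665     0.2580]
  [   0.0000     0.0000     1.5385]
x = (I − A)⁻¹ d = adj(I−A)·d / det(I−A), with det(I−A) = 0.261625:
  x_1 = (0.4875·250 + 0.0325·370 + 0.1525·270) / 0.261625 = 175.075 / 0.261625 ≈ 669.183
  x_2 = (0.1300·250 + 0.3575·370 + 0.0675·270) / 0.261625 = 183.00 / 0.261625 ≈ 699.474
  x_3 = (0.0000·250 + 0.0000·370 + 0.4025·270) / 0.261625 = 108.675 / 0.261625 ≈ 415.385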